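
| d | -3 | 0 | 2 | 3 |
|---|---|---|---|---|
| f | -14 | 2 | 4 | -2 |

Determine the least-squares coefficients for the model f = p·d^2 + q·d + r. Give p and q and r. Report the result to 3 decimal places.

Entries of AᵀA: Σd^2·d^2 = 178, Σd^2·d = 8, Σd^2 = 22, Σd·d = 22, Σd = 2, Σ1 = 4.
And Σd^2·f = -128, Σd·f = 44, Σf = -10.
So AᵀA·[p, q, r]ᵀ = Aᵀf: [[178, 8, 22]; [8, 22, 2]; [22, 2, 4]]·[p, q, r]ᵀ = [-128, 44, -10]ᵀ.
Inverting the 3×3 Gram matrix, [p, q, r]ᵀ = [-7/6, 13/6, 17/6]ᵀ.

p = -1.167, q = 2.167, r = 2.833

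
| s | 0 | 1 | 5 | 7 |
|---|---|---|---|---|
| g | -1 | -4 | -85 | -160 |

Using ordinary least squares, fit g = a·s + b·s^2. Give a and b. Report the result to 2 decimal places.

Compute the Gram sums: Σs·s = 75, Σs·s^2 = 469, Σs^2·s^2 = 3027.
Right-hand side: Σs·g = -1549, Σs^2·g = -9969.
Normal equations: [[75, 469]; [469, 3027]]·[a, b]ᵀ = [-1549, -9969]ᵀ.
Eliminating b: 3027·(row 1) − 469·(row 2) gives 7064·a = 3027·(-1549) − 469·(-9969) = -13362, so a = -6681/3532.
Then b = ((-9969) − 469·(-6681/3532))/3027 = -10597/3532.

a = -1.89, b = -3.00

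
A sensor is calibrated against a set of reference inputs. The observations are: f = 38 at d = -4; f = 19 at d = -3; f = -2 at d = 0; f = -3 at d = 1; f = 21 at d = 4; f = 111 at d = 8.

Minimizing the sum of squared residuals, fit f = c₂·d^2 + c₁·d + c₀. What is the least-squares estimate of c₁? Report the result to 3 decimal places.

c₁ = -1.923

Sums needed: Σd^2·d^2 = 4690, Σd^2·d = 486, Σd^2 = 106, Σd·d = 106, Σd = 6, Σ1 = 6.
And Σd^2·f = 8216, Σd·f = 760, Σf = 184.
Normal equations: [[4690, 486, 106]; [486, 106, 6]; [106, 6, 6]]·[c₂, c₁, c₀]ᵀ = [8216, 760, 184]ᵀ.
Row-reducing yields c₂ = 5206/2575, c₁ = -24754/12875, c₀ = -40276/12875.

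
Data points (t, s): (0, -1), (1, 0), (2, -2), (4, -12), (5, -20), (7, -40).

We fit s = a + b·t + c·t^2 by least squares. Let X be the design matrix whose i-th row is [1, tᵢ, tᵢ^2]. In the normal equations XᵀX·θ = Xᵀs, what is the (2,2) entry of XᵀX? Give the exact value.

95

Row 2 ↔ basis t, column 2 ↔ basis t, so (XᵀX)_{2,2} = Σᵢ (t)·(t) = (0)·(0) + (1)·(1) + (2)·(2) + (4)·(4) + (5)·(5) + (7)·(7) = 95.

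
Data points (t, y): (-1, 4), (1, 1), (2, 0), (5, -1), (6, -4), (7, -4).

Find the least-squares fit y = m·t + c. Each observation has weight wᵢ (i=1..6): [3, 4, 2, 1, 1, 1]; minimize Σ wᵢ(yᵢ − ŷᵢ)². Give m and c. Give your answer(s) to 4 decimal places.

m = -0.9691, c = 2.4408

Sums needed: Σwᵢ·t·t = 125, Σwᵢ·t = 23, Σwᵢ·1 = 12.
Right-hand side: Σwᵢ·t·y = -65, Σwᵢ·y = 7.
Eliminating c: 12·(row 1) − 23·(row 2) gives 971·m = 12·(-65) − 23·7 = -941, so m = -941/971.
Then c = (7 − 23·(-941/971))/12 = 2370/971.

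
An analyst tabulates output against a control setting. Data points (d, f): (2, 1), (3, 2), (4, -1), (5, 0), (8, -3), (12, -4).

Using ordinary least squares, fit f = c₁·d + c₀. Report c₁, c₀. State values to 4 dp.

c₁ = -0.5721, c₀ = 2.4087

From the data, Σd·d = 262, Σd = 34, Σ1 = 6.
Moment sums: Σd·f = -68, Σf = -5.
det = 262·6 − 34² = 416.
c₁ = ((-68)·6 − 34·(-5))/416 = -119/208; c₀ = (262·(-5) − 34·(-68))/416 = 501/208.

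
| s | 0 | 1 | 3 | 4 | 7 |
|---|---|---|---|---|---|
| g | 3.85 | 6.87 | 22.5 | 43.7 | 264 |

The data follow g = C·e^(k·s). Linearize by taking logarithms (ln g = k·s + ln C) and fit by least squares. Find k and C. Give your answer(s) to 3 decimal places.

k = 0.606, C = 3.782

With ln gᵢ as the transformed response and sᵢ as the regressor:
Σs = 15.0000, Σ(s)² = 75.0000, Σln g = 15.7420, Σs·ln g = 65.4087.
Equations: 75.0000·k + 15.0000·ln C = 65.4087;  15.0000·k + 5·ln C = 15.7420.
Slope k = (n·Σs·ln g − Σs·Σln g)/(n·Σ(s)² − (Σs)²) = (5·65.4087 − 15.0000·15.7420)/150.0000 = 0.60609; ln C = (Σln g − k·Σs)/n = 1.33015, so C = exp(1.33015) = 3.78161.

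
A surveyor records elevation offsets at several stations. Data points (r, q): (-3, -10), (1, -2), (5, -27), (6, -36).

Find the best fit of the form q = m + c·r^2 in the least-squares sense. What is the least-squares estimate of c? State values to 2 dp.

Forming MᵀM = [[4, 71]; [71, 2003]] and Mᵀq = [-75, -2063]ᵀ gives MᵀM·[m, c]ᵀ = Mᵀq.
Determinant 4·2003 − 71² = 2971.
m = ((-75)·2003 − 71·(-2063))/2971 = -3752/2971; c = (4·(-2063) − 71·(-75))/2971 = -2927/2971.

c = -0.99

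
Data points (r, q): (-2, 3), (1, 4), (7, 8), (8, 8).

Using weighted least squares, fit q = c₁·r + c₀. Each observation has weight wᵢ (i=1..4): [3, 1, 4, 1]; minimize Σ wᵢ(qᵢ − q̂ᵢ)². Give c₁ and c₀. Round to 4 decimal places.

c₁ = 0.5501, c₀ = 3.9940

Normal-equation sums: Σwᵢ·r·r = 273, Σwᵢ·r = 31, Σwᵢ·1 = 9.
Right-hand side: Σwᵢ·r·q = 274, Σwᵢ·q = 53.
So XᵀWX·[c₁, c₀]ᵀ = XᵀWq: [[273, 31]; [31, 9]]·[c₁, c₀]ᵀ = [274, 53]ᵀ.
Eliminating c₀: 9·(row 1) − 31·(row 2) gives 1496·c₁ = 9·274 − 31·53 = 823, so c₁ = 823/1496.
Then c₀ = (53 − 31·(823/1496))/9 = 5975/1496.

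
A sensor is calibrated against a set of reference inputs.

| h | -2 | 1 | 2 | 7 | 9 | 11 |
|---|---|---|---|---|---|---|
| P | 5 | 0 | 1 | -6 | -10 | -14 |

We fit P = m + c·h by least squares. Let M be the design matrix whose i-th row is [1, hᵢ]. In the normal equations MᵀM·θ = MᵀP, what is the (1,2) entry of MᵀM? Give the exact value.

Row 1 ↔ basis 1, column 2 ↔ basis h, so (MᵀM)_{1,2} = Σᵢ h = (1)·(-2) + (1)·(1) + (1)·(2) + (1)·(7) + (1)·(9) + (1)·(11) = 28.

28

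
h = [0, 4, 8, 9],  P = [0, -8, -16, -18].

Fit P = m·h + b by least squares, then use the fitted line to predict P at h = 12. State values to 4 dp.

P̂ = -24.0000

From the data, Σh·h = 161, Σh = 21, Σ1 = 4.
Moment sums: Σh·P = -322, ΣP = -42.
So AᵀA·[m, b]ᵀ = AᵀP: [[161, 21]; [21, 4]]·[m, b]ᵀ = [-322, -42]ᵀ.
det = 161·4 − 21² = 203.
m = ((-322)·4 − 21·(-42))/203 = -2; b = (161·(-42) − 21·(-322))/203 = 0.
At h = 12: P̂ = (-2)·(12) + (0)·(1) = -24.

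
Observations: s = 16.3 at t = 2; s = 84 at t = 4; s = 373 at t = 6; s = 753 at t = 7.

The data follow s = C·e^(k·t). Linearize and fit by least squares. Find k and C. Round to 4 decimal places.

k = 0.7666, C = 3.6714

Taking logs, ln s = k·t + ln C, so regress ln s on t.
AᵀA = [[105.0000, 19.0000]; [19.0000, 4]], rhs = [105.2035, 19.7676]ᵀ  (here Σt = 19.0000, Σ(t)² = 105.0000, Σln s = 19.7676, Σt·ln s = 105.2035).
Solving (det = 59.0000): k = 0.76660, ln C = 1.30057, so C = exp(1.30057) = 3.67139.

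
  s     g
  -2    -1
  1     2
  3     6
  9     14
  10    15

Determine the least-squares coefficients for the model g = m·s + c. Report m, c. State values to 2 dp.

With design matrix M, MᵀM = [[195, 21]; [21, 5]] and Mᵀg = [298, 36]ᵀ.
Eliminating c: 5·(row 1) − 21·(row 2) gives 534·m = 5·298 − 21·36 = 734, so m = 367/267.
Then c = (36 − 21·(367/267))/5 = 127/89.

m = 1.37, c = 1.43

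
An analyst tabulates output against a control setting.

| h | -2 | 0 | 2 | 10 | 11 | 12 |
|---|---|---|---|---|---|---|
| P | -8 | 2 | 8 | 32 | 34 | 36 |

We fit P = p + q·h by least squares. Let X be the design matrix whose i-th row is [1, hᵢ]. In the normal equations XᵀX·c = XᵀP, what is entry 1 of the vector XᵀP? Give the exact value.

104

Entry 1 ↔ basis 1, so (XᵀP)_{1} = Σᵢ Pᵢ = (1)·(-8) + (1)·(2) + (1)·(8) + (1)·(32) + (1)·(34) + (1)·(36) = 104.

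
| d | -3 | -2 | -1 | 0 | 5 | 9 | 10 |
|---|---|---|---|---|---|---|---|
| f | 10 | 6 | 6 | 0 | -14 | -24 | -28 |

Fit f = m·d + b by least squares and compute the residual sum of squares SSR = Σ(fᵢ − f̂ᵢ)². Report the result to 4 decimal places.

The normal equations are: 220·m + 18·b = -614;  18·m + 7·b = -44.
Eliminating b: 7·(row 1) − 18·(row 2) gives 1216·m = 7·(-614) − 18·(-44) = -3506, so m = -1753/608.
Then b = ((-44) − 18·(-1753/608))/7 = 343/304.
Residuals: 135/608, -17/19, 1209/608, -343/304, -433/608, 499/608, -45/152; SSR = 2233/304.

SSR = 7.3454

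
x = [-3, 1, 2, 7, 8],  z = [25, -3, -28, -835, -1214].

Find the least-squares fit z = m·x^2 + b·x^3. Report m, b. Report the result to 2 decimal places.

Entries of AᵀA: Σx^2·x^2 = 6595, Σx^2·x^3 = 49365, Σx^3·x^3 = 380587.
Right-hand side: Σx^2·z = -118501, Σx^3·z = -908875.
AᵀA·[m, b]ᵀ = Aᵀz becomes [[6595, 49365]; [49365, 380587]]·[m, b]ᵀ = [-118501, -908875]ᵀ.
Δ = 6595·380587 − 49365² = 73068040.
m = ((-118501)·380587 − 49365·(-908875))/73068040 = -29165714/9133505; b = (6595·(-908875) − 49365·(-118501))/73068040 = -3605719/1826701.

m = -3.19, b = -1.97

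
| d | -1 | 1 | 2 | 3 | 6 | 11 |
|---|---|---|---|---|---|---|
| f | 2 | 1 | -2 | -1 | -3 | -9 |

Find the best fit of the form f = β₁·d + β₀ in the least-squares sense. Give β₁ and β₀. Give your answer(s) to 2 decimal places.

Sums needed: Σd·d = 172, Σd = 22, Σ1 = 6.
For Xᵀf: Σd·f = -125, Σf = -12.
Normal equations: [[172, 22]; [22, 6]]·[β₁, β₀]ᵀ = [-125, -12]ᵀ.
Δ = 172·6 − 22² = 548.
β₁ = ((-125)·6 − 22·(-12))/548 = -243/274; β₀ = (172·(-12) − 22·(-125))/548 = 343/274.

β₁ = -0.89, β₀ = 1.25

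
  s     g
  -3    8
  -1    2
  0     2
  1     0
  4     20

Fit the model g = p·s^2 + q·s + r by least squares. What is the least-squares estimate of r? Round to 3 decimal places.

r = 0.578

Sums needed: Σs^2·s^2 = 339, Σs^2·s = 37, Σs^2 = 27, Σs·s = 27, Σs = 1, Σ1 = 5.
Moment sums: Σs^2·g = 394, Σs·g = 54, Σg = 32.
Inverting the 3×3 Gram matrix, [p, q, r]ᵀ = [2765/2612, 1379/2612, 755/1306]ᵀ.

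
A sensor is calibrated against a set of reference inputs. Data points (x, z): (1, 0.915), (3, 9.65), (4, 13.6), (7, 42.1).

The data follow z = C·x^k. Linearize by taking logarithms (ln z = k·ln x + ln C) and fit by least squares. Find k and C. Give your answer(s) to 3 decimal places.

k = 1.963, C = 0.959

With ln zᵢ as the transformed response and ln xᵢ as the regressor:
Σln x = 4.4308, Σ(ln x)² = 6.9153, Σln z = 8.5282, Σln x·ln z = 13.3866.
Equations: 6.9153·k + 4.4308·ln C = 13.3866;  4.4308·k + 4·ln C = 8.5282.
Δ = 6.9153·4 − (4.4308)² = 8.0292; k = (13.3866·4 − 4.4308·8.5282)/8.0292 = 1.96277, ln C = (6.9153·8.5282 − 4.4308·13.3866)/8.0292 = -0.04211, so C = exp(-0.04211) = 0.95876.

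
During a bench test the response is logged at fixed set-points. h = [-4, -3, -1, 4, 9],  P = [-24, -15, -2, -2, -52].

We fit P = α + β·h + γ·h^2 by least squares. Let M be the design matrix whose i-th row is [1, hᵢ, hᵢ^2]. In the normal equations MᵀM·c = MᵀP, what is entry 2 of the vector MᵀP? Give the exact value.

-333

Entry 2 ↔ basis h, so (MᵀP)_{2} = Σᵢ (h)·Pᵢ = (-4)·(-24) + (-3)·(-15) + (-1)·(-2) + (4)·(-2) + (9)·(-52) = -333.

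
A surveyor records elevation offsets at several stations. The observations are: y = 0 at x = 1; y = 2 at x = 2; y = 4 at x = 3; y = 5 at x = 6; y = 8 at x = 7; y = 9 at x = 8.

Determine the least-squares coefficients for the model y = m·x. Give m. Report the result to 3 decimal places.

Forming AᵀA = [[163]] and Aᵀy = [174]ᵀ gives AᵀA·[m]ᵀ = Aᵀy.
m = 174/163 = 1.06748.

m = 1.067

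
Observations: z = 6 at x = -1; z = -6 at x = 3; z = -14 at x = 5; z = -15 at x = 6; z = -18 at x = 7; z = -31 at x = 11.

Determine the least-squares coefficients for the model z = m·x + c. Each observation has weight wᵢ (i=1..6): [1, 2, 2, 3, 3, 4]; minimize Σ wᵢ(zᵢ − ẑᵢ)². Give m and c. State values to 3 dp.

With design matrix A, AᵀWA = [[808, 98]; [98, 15]] and AᵀWz = [-2194, -257]ᵀ.
Eliminating c: 15·(row 1) − 98·(row 2) gives 2516·m = 15·(-2194) − 98·(-257) = -7724, so m = -1931/629.
Then c = ((-257) − 98·(-1931/629))/15 = 1839/629.

m = -3.070, c = 2.924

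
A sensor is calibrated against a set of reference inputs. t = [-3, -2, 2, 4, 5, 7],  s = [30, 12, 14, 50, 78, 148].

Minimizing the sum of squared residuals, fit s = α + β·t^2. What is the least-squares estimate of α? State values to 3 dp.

Compute the Gram sums: Σ1 = 6, Σt^2 = 107, Σt^2·t^2 = 3395.
Moment sums: Σs = 332, Σt^2·s = 10376.
So XᵀX·[α, β]ᵀ = Xᵀs: [[6, 107]; [107, 3395]]·[α, β]ᵀ = [332, 10376]ᵀ.
Eliminating β: 3395·(row 1) − 107·(row 2) gives 8921·α = 3395·332 − 107·10376 = 16908, so α = 16908/8921.
Then β = (10376 − 107·(16908/8921))/3395 = 26732/8921.

α = 1.895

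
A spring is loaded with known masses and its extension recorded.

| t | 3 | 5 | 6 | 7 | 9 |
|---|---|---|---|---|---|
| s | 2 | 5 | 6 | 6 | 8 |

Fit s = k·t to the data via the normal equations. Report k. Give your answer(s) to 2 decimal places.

XᵀX·[k]ᵀ = Xᵀs reads: 200·k = 181.
(Σt·t = 200, Σt·s = 181.)
k = 181/200 = 0.905.

k = 0.91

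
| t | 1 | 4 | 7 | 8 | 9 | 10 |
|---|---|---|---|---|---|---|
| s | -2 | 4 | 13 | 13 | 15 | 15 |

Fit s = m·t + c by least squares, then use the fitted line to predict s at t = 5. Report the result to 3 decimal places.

Compute the Gram sums: Σt·t = 311, Σt = 39, Σ1 = 6.
For Xᵀs: Σt·s = 494, Σs = 58.
Normal equations: [[311, 39]; [39, 6]]·[m, c]ᵀ = [494, 58]ᵀ.
Determinant 311·6 − 39² = 345.
m = (494·6 − 39·58)/345 = 234/115; c = (311·58 − 39·494)/345 = -1228/345.
At t = 5: ŝ = (234/115)·(5) + (-1228/345)·(1) = 2282/345.

ŝ = 6.614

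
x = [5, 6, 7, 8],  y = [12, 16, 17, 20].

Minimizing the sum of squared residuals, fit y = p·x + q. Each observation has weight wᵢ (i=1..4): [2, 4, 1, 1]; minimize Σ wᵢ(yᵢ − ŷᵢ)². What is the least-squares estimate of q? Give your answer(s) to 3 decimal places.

Entries of MᵀWM: Σwᵢ·x·x = 307, Σwᵢ·x = 49, Σwᵢ·1 = 8.
For MᵀWy: Σwᵢ·x·y = 783, Σwᵢ·y = 125.
Normal equations: [[307, 49]; [49, 8]]·[p, q]ᵀ = [783, 125]ᵀ.
Eliminating q: 8·(row 1) − 49·(row 2) gives 55·p = 8·783 − 49·125 = 139, so p = 139/55.
Then q = (125 − 49·(139/55))/8 = 8/55.

q = 0.145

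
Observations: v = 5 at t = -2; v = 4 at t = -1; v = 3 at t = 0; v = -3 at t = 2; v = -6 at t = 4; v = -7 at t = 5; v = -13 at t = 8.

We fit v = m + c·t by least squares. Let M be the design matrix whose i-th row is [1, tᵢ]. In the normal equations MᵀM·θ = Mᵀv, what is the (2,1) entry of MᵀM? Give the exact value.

Row 2 ↔ basis t, column 1 ↔ basis 1, so (MᵀM)_{2,1} = Σᵢ t = (-2)·(1) + (-1)·(1) + (0)·(1) + (2)·(1) + (4)·(1) + (5)·(1) + (8)·(1) = 16.

16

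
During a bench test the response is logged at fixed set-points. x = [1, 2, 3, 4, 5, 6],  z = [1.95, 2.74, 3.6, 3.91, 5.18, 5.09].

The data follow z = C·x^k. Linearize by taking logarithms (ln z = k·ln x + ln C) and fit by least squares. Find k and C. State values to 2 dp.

With ln zᵢ as the transformed response and ln xᵢ as the regressor:
Over the data: Σln x = 6.5793, Σ(ln x)² = 9.4099, Σln z = 7.5923, Σln x·ln z = 9.5591.
Normal system: [[9.4099, 6.5793]; [6.5793, 6]]·[k, ln C]ᵀ = [9.5591, 7.5923]ᵀ.
Slope k = (n·Σln x·ln z − Σln x·Σln z)/(n·Σ(ln x)² − (Σln x)²) = (6·9.5591 − 6.5793·7.5923)/13.1729 = 0.56195; ln C = (Σln z − k·Σln x)/n = 0.64918, so C = exp(0.64918) = 1.91398.

k = 0.56, C = 1.91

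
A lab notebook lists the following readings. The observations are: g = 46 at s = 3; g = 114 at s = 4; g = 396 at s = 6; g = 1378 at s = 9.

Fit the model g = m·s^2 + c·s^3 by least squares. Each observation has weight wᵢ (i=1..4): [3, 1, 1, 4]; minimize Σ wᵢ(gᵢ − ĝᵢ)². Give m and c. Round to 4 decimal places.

m = -0.9060, c = 1.9908

Normal-equation sums: Σwᵢ·s^2·s^2 = 28039, Σwᵢ·s^2·s^3 = 245725, Σwᵢ·s^3·s^3 = 2178703.
And Σwᵢ·s^2·g = 463794, Σwᵢ·s^3·g = 4114806.
So AᵀWA·[m, c]ᵀ = AᵀWg: [[28039, 245725]; [245725, 2178703]]·[m, c]ᵀ = [463794, 4114806]ᵀ.
Δ = 28039·2178703 − 245725² = 707877792.
m = (463794·2178703 − 245725·4114806)/707877792 = -1484549/1638606; c = (28039·4114806 − 245725·463794)/707877792 = 3262187/1638606.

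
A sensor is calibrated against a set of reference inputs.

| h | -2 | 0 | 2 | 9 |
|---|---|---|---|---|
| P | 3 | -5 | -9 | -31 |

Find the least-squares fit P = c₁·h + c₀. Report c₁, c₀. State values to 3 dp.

The normal system AᵀA·[c₁, c₀]ᵀ = AᵀP is [[89, 9]; [9, 4]]·[c₁, c₀]ᵀ = [-303, -42]ᵀ.
Determinant 89·4 − 9² = 275.
c₁ = ((-303)·4 − 9·(-42))/275 = -834/275; c₀ = (89·(-42) − 9·(-303))/275 = -1011/275.

c₁ = -3.033, c₀ = -3.676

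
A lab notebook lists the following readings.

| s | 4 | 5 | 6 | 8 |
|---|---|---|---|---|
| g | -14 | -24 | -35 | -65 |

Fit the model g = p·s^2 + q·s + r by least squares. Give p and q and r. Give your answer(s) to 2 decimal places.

p = -1.07, q = 0.11, r = 2.50

With design matrix M, MᵀM = [[6273, 917, 141]; [917, 141, 23]; [141, 23, 4]] and Mᵀg = [-6244, -906, -138]ᵀ.
Solving the 3×3 system (Gaussian elimination) gives p = -47/44, q = 5/44, r = 5/2.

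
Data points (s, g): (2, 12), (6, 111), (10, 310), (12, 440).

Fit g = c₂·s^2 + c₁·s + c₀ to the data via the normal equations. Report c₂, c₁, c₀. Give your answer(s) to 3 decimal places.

c₂ = 2.958, c₁ = 1.544, c₀ = -3.342

Compute the Gram sums: Σs^2·s^2 = 32048, Σs^2·s = 2952, Σs^2 = 284, Σs·s = 284, Σs = 30, Σ1 = 4.
Moment sums: Σs^2·g = 98404, Σs·g = 9070, Σg = 873.
XᵀX·[c₂, c₁, c₀]ᵀ = Xᵀg becomes [[32048, 2952, 284]; [2952, 284, 30]; [284, 30, 4]]·[c₂, c₁, c₀]ᵀ = [98404, 9070, 873]ᵀ.
Solving the 3×3 system (Gaussian elimination) gives c₂ = 4709/1592, c₁ = 1229/796, c₀ = -665/199.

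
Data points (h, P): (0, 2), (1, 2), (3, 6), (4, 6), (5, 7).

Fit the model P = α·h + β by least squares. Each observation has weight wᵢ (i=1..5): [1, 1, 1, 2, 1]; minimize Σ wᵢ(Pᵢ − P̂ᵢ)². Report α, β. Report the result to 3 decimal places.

The normal equations are: 67·α + 17·β = 103;  17·α + 6·β = 29.
(Σwᵢ·h·h = 67, Σwᵢ·h = 17, Σwᵢ·1 = 6, Σwᵢ·h·P = 103, Σwᵢ·P = 29.)
Eliminating β: 6·(row 1) − 17·(row 2) gives 113·α = 6·103 − 17·29 = 125, so α = 125/113.
Then β = (29 − 17·(125/113))/6 = 192/113.

α = 1.106, β = 1.699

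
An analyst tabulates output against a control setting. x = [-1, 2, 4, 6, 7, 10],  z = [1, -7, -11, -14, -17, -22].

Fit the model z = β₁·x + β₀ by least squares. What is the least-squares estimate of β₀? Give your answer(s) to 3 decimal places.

The normal equations are: 206·β₁ + 28·β₀ = -482;  28·β₁ + 6·β₀ = -70.
Eliminating β₀: 6·(row 1) − 28·(row 2) gives 452·β₁ = 6·(-482) − 28·(-70) = -932, so β₁ = -233/113.
Then β₀ = ((-70) − 28·(-233/113))/6 = -231/113.

β₀ = -2.044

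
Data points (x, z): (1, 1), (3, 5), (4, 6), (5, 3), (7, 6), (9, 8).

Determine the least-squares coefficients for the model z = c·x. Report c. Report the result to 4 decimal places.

MᵀM·[c]ᵀ = Mᵀz reads: 181·c = 169.
Hence c = 169 / 181 ≈ 0.933702.

c = 0.9337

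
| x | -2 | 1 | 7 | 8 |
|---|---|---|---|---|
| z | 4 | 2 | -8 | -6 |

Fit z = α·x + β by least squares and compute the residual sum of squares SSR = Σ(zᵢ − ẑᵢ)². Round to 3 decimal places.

SSR = 6.551

Forming MᵀM = [[118, 14]; [14, 4]] and Mᵀz = [-110, -8]ᵀ gives MᵀM·[α, β]ᵀ = Mᵀz.
Δ = 118·4 − 14² = 276.
α = ((-110)·4 − 14·(-8))/276 = -82/69; β = (118·(-8) − 14·(-110))/276 = 149/69.
Residuals: -37/69, 71/69, -127/69, 31/23; SSR = 452/69.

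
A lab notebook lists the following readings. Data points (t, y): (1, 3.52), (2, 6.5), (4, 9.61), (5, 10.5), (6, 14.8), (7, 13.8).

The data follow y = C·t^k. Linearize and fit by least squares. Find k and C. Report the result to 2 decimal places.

Taking logs, ln y = k·ln t + ln C, so regress ln y on ln t.
XᵀX = [[11.9895, 7.4265]; [7.4265, 6]], rhs = [18.1542, 13.0637]ᵀ  (here Σln t = 7.4265, Σ(ln t)² = 11.9895, Σln y = 13.0637, Σln t·ln y = 18.1542).
Solving (det = 16.7835): k = 0.70944, ln C = 1.29917, so C = exp(1.29917) = 3.66627.

k = 0.71, C = 3.67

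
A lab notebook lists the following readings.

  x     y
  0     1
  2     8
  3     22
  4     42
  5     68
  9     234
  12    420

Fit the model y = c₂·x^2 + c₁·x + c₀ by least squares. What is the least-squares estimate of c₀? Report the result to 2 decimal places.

With design matrix M, MᵀM = [[28275, 2681, 279]; [2681, 279, 35]; [279, 35, 7]] and Mᵀy = [82036, 7736, 795]ᵀ.
Inverting the 3×3 Gram matrix, [c₂, c₁, c₀]ᵀ = [1398983/456082, -805459/456082, 2987/20731]ᵀ.

c₀ = 0.14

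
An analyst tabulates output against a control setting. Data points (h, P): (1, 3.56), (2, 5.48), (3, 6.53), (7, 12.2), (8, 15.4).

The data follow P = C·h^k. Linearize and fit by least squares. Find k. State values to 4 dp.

Let Y = ln P. Fitting Y = k·ln h + ln C by least squares:
Σln h = 5.8171, Σ(ln h)² = 9.7980, Σln P = 10.0831, Σln h·ln P = 13.7941.
Equations: 9.7980·k + 5.8171·ln C = 13.7941;  5.8171·k + 5·ln C = 10.0831.
Δ = 9.7980·5 − (5.8171)² = 15.1514; k = (13.7941·5 − 5.8171·10.0831)/15.1514 = 0.68086, ln C = (9.7980·10.0831 − 5.8171·13.7941)/15.1514 = 1.22448.

k = 0.6809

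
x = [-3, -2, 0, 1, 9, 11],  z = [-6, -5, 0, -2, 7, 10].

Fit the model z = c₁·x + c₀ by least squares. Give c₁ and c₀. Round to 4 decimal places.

c₁ = 1.0865, c₀ = -2.2308

From the data, Σx·x = 216, Σx = 16, Σ1 = 6.
For Aᵀz: Σx·z = 199, Σz = 4.
AᵀA·[c₁, c₀]ᵀ = Aᵀz becomes [[216, 16]; [16, 6]]·[c₁, c₀]ᵀ = [199, 4]ᵀ.
Eliminating c₀: 6·(row 1) − 16·(row 2) gives 1040·c₁ = 6·199 − 16·4 = 1130, so c₁ = 113/104.
Then c₀ = (4 − 16·(113/104))/6 = -29/13.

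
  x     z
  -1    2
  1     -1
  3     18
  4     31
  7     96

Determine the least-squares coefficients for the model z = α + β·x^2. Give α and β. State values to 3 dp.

α = -0.953, β = 1.984

Sums needed: Σ1 = 5, Σx^2 = 76, Σx^2·x^2 = 2740.
And Σz = 146, Σx^2·z = 5363.
AᵀA·[α, β]ᵀ = Aᵀz becomes [[5, 76]; [76, 2740]]·[α, β]ᵀ = [146, 5363]ᵀ.
Determinant 5·2740 − 76² = 7924.
α = (146·2740 − 76·5363)/7924 = -1887/1981; β = (5·5363 − 76·146)/7924 = 15719/7924.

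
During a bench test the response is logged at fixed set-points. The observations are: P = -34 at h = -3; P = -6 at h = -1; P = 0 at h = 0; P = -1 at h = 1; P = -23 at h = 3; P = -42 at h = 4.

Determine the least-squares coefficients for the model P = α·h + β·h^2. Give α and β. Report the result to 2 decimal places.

Normal-equation sums: Σh·h = 36, Σh·h^2 = 64, Σh^2·h^2 = 420.
Moment sums: Σh·P = -130, Σh^2·P = -1192.
AᵀA·[α, β]ᵀ = AᵀP becomes [[36, 64]; [64, 420]]·[α, β]ᵀ = [-130, -1192]ᵀ.
Δ = 36·420 − 64² = 11024.
α = ((-130)·420 − 64·(-1192))/11024 = 2711/1378; β = (36·(-1192) − 64·(-130))/11024 = -2162/689.

α = 1.97, β = -3.14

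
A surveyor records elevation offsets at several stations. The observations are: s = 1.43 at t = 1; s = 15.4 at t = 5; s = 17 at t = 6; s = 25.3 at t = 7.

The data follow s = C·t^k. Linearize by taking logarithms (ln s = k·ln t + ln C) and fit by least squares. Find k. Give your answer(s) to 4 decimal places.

With ln sᵢ as the transformed response and ln tᵢ as the regressor:
Sums: Σln t = 5.3471, Σ(ln t)² = 9.5873, Σln s = 9.1561, Σln t·ln s = 15.7641.
Normal system: [[9.5873, 5.3471]; [5.3471, 4]]·[k, ln C]ᵀ = [15.7641, 9.1561]ᵀ.
Δ = 9.5873·4 − (5.3471)² = 9.7575; k = (15.7641·4 − 5.3471·9.1561)/9.7575 = 1.44483, ln C = (9.5873·9.1561 − 5.3471·15.7641)/9.7575 = 0.35760.

k = 1.4448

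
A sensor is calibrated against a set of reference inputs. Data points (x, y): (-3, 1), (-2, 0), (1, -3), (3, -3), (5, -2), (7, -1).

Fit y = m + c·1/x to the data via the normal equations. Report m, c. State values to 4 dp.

m = -0.9606, c = -2.6533

Compute the Gram sums: Σ1 = 6, Σ1/x = 59/70, Σ1/x·1/x = 67589/44100.
For Mᵀy: Σy = -8, Σ1/x·y = -512/105.
MᵀM·[m, c]ᵀ = Mᵀy becomes [[6, 59/70]; [59/70, 67589/44100]]·[m, c]ᵀ = [-8, -512/105]ᵀ.
Eliminating c: (67589/44100)·(row 1) − (59/70)·(row 2) gives (24947/2940)·m = (67589/44100)·(-8) − (59/70)·(-512/105) = -1834/225, so m = -359464/374205.
Then c = ((-512/105) − (59/70)·(-359464/374205))/(67589/44100) = -66192/24947.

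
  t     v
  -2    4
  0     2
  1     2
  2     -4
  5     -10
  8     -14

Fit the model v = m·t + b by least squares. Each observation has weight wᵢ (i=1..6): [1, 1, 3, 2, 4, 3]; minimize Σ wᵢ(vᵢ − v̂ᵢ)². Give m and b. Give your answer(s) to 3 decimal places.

m = -2.074, b = 1.687

Forming AᵀWA = [[307, 49]; [49, 14]] and AᵀWv = [-554, -78]ᵀ gives AᵀWA·[m, b]ᵀ = AᵀWv.
Δ = 307·14 − 49² = 1897.
m = ((-554)·14 − 49·(-78))/1897 = -562/271; b = (307·(-78) − 49·(-554))/1897 = 3200/1897.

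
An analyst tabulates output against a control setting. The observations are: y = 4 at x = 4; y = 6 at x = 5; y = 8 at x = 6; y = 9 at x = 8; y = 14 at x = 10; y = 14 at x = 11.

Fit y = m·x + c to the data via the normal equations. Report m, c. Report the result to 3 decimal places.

m = 1.441, c = -1.398

Setting ∂/∂m … = 0 gives: 362·m + 44·c = 460;  44·m + 6·c = 55.
(Σx·x = 362, Σx = 44, Σ1 = 6, Σx·y = 460, Σy = 55.)
Δ = 362·6 − 44² = 236.
m = (460·6 − 44·55)/236 = 85/59; c = (362·55 − 44·460)/236 = -165/118.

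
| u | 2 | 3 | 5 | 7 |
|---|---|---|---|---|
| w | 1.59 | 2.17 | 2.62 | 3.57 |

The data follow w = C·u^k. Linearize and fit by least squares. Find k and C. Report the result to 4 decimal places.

k = 0.6054, C = 1.0610

Let Y = ln w. Fitting Y = k·ln u + ln C by least squares:
Σln u = 5.3471, Σ(ln u)² = 8.0643, Σln w = 3.4742, Σln u·ln w = 5.1990.
Equations: 8.0643·k + 5.3471·ln C = 5.1990;  5.3471·k + 4·ln C = 3.4742.
Solving (det = 3.6655): k = 0.60543, ln C = 0.05923, so C = exp(0.05923) = 1.06102.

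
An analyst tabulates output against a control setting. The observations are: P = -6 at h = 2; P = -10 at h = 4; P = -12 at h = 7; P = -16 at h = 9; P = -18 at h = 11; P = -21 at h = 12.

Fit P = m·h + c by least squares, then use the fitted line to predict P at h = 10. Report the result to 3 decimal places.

Sums needed: Σh·h = 415, Σh = 45, Σ1 = 6.
For AᵀP: Σh·P = -730, ΣP = -83.
So AᵀA·[m, c]ᵀ = AᵀP: [[415, 45]; [45, 6]]·[m, c]ᵀ = [-730, -83]ᵀ.
Δ = 415·6 − 45² = 465.
m = ((-730)·6 − 45·(-83))/465 = -43/31; c = (415·(-83) − 45·(-730))/465 = -319/93.
At h = 10: P̂ = (-43/31)·(10) + (-319/93)·(1) = -1609/93.

P̂ = -17.301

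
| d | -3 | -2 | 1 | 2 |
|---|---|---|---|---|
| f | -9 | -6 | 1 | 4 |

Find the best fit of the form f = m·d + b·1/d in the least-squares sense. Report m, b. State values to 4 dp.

MᵀM·[m, b]ᵀ = Mᵀf reads: 18·m + 4·b = 48;  4·m + (29/18)·b = 9.
(Σd·d = 18, Σd·1/d = 4, Σ1/d·1/d = 29/18, Σd·f = 48, Σ1/d·f = 9.)
Determinant 18·(29/18) − 4² = 13.
m = (48·(29/18) − 4·9)/13 = 124/39; b = (18·9 − 4·48)/13 = -30/13.

m = 3.1795, b = -2.3077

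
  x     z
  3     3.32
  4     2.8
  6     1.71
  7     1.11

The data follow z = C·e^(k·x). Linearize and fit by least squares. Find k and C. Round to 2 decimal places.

k = -0.27, C = 7.84

Linearized form: ln z = k·x + ln C. From the 4 transformed points,
AᵀA = [[110.0000, 20.0000]; [20.0000, 4]], rhs = [11.6679, 2.8704]ᵀ  (here Σx = 20.0000, Σ(x)² = 110.0000, Σln z = 2.8704, Σx·ln z = 11.6679).
Solving (det = 40.0000): k = -0.26843, ln C = 2.05978, so C = exp(2.05978) = 7.84422.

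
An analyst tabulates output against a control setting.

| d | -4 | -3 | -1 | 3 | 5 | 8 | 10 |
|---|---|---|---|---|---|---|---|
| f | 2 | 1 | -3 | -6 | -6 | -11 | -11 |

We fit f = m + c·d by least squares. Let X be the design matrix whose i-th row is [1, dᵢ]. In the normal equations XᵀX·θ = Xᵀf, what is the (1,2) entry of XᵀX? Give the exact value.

18

Row 1 ↔ basis 1, column 2 ↔ basis d, so (XᵀX)_{1,2} = Σᵢ d = (1)·(-4) + (1)·(-3) + (1)·(-1) + (1)·(3) + (1)·(5) + (1)·(8) + (1)·(10) = 18.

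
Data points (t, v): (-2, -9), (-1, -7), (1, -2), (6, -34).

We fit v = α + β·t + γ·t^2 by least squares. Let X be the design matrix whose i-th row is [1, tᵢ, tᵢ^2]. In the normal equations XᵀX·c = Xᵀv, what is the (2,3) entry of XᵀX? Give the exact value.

Row 2 ↔ basis t, column 3 ↔ basis t^2, so (XᵀX)_{2,3} = Σᵢ (t)·(t^2) = (-2)·(4) + (-1)·(1) + (1)·(1) + (6)·(36) = 208.

208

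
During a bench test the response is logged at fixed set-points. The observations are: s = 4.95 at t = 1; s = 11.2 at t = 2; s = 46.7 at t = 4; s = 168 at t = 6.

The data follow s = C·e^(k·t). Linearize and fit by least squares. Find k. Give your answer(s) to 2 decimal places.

k = 0.70

Linearized form: ln s = k·t + ln C. From the 4 transformed points,
XᵀX = [[57.0000, 13.0000]; [13.0000, 4]], rhs = [52.5500, 12.9830]ᵀ  (here Σt = 13.0000, Σ(t)² = 57.0000, Σln s = 12.9830, Σt·ln s = 52.5500).
Solving (det = 59.0000): k = 0.70205, ln C = 0.96410.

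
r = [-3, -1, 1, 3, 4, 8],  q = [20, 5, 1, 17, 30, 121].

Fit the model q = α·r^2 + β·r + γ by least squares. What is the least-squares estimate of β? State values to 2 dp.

The normal equations are: 4516·α + 576·β + 100·γ = 8563;  576·α + 100·β + 12·γ = 1075;  100·α + 12·β + 6·γ = 194.
(Σr^2·r^2 = 4516, Σr^2·r = 576, Σr^2 = 100, Σr·r = 100, Σr = 12, Σ1 = 6, Σr^2·q = 8563, Σr·q = 1075, Σq = 194.)
Row-reducing yields α = 110057/56380, β = -34847/56380, γ = 14591/14095.

β = -0.62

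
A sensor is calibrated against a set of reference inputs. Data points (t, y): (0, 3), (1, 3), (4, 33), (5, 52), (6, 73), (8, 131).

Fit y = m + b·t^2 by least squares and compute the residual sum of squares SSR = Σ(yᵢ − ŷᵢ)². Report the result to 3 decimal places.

The normal system MᵀM·[m, b]ᵀ = Mᵀy is [[6, 142]; [142, 6274]]·[m, b]ᵀ = [295, 12843]ᵀ.
Δ = 6·6274 − 142² = 17480.
m = (295·6274 − 142·12843)/17480 = 6781/4370; b = (6·12843 − 142·295)/17480 = 4396/2185.
Residuals: 6329/4370, -2463/4370, -141/190, 659/4370, -4283/4370, 3001/4370; SSR = 19319/4370.

SSR = 4.421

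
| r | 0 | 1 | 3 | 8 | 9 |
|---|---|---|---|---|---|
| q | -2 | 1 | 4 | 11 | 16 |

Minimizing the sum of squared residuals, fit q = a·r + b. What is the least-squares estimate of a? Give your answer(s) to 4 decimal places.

a = 1.7814

The normal system AᵀA·[a, b]ᵀ = Aᵀq is [[155, 21]; [21, 5]]·[a, b]ᵀ = [245, 30]ᵀ.
Determinant 155·5 − 21² = 334.
a = (245·5 − 21·30)/334 = 595/334; b = (155·30 − 21·245)/334 = -495/334.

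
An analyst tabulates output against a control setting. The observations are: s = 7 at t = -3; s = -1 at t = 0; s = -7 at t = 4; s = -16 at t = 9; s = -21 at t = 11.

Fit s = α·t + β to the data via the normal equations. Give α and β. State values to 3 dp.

α = -1.905, β = 0.401

The normal system AᵀA·[α, β]ᵀ = Aᵀs is [[227, 21]; [21, 5]]·[α, β]ᵀ = [-424, -38]ᵀ.
Δ = 227·5 − 21² = 694.
α = ((-424)·5 − 21·(-38))/694 = -661/347; β = (227·(-38) − 21·(-424))/694 = 139/347.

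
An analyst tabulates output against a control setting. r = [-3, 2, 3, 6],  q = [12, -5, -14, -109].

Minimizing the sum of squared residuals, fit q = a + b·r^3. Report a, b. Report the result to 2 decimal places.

a = -1.04, b = -0.50

From the data, Σ1 = 4, Σr^3 = 224, Σr^3·r^3 = 48178.
Moment sums: Σq = -116, Σr^3·q = -24286.
So AᵀA·[a, b]ᵀ = Aᵀq: [[4, 224]; [224, 48178]]·[a, b]ᵀ = [-116, -24286]ᵀ.
Eliminating b: 48178·(row 1) − 224·(row 2) gives 142536·a = 48178·(-116) − 224·(-24286) = -148584, so a = -6191/5939.
Then b = ((-24286) − 224·(-6191/5939))/48178 = -2965/5939.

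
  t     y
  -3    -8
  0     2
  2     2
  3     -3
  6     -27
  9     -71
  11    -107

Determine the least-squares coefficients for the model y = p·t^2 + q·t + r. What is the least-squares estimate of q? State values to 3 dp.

The normal system XᵀX·[p, q, r]ᵀ = Xᵀy is [[22676, 2284, 260]; [2284, 260, 28]; [260, 28, 7]]·[p, q, r]ᵀ = [-19761, -1959, -212]ᵀ.
Row-reducing yields p = -55001/55308, q = 23561/27654, r = 14947/4609.

q = 0.852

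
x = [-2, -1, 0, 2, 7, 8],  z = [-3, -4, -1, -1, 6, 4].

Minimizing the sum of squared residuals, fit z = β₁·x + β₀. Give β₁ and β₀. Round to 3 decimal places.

From the data, Σx·x = 122, Σx = 14, Σ1 = 6.
Right-hand side: Σx·z = 82, Σz = 1.
Normal equations: [[122, 14]; [14, 6]]·[β₁, β₀]ᵀ = [82, 1]ᵀ.
Δ = 122·6 − 14² = 536.
β₁ = (82·6 − 14·1)/536 = 239/268; β₀ = (122·1 − 14·82)/536 = -513/268.

β₁ = 0.892, β₀ = -1.914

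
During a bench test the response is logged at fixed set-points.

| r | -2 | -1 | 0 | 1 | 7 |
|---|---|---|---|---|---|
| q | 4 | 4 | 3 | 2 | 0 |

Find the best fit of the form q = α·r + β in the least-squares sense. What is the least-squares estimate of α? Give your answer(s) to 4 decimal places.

α = -0.4600

The normal system AᵀA·[α, β]ᵀ = Aᵀq is [[55, 5]; [5, 5]]·[α, β]ᵀ = [-10, 13]ᵀ.
Δ = 55·5 − 5² = 250.
α = ((-10)·5 − 5·13)/250 = -23/50; β = (55·13 − 5·(-10))/250 = 153/50.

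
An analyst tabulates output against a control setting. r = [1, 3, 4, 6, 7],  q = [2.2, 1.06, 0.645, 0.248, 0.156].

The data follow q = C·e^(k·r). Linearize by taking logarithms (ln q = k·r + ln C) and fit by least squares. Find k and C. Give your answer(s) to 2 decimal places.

Linearized form: ln q = k·r + ln C. From the 5 transformed points,
Σr = 21.0000, Σ(r)² = 111.0000, Σln q = -2.8440, Σr·ln q = -22.1620.
Equations: 111.0000·k + 21.0000·ln C = -22.1620;  21.0000·k + 5·ln C = -2.8440.
Solving (det = 114.0000): k = -0.44812, ln C = 1.31331, so C = exp(1.31331) = 3.71847.

k = -0.45, C = 3.72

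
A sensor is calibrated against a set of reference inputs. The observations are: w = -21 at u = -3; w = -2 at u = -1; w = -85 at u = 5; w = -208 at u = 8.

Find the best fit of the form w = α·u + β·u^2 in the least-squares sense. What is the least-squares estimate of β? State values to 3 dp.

With design matrix M, MᵀM = [[99, 609]; [609, 4803]] and Mᵀw = [-2024, -15628]ᵀ.
det = 99·4803 − 609² = 104616.
α = ((-2024)·4803 − 609·(-15628))/104616 = -16985/8718; β = (99·(-15628) − 609·(-2024))/104616 = -26213/8718.

β = -3.007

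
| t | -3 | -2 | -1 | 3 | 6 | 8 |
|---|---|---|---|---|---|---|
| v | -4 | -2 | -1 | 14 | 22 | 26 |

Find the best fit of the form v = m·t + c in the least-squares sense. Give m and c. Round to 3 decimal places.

Compute the Gram sums: Σt·t = 123, Σt = 11, Σ1 = 6.
For Aᵀv: Σt·v = 399, Σv = 55.
AᵀA·[m, c]ᵀ = Aᵀv becomes [[123, 11]; [11, 6]]·[m, c]ᵀ = [399, 55]ᵀ.
Determinant 123·6 − 11² = 617.
m = (399·6 − 11·55)/617 = 1789/617; c = (123·55 − 11·399)/617 = 2376/617.

m = 2.900, c = 3.851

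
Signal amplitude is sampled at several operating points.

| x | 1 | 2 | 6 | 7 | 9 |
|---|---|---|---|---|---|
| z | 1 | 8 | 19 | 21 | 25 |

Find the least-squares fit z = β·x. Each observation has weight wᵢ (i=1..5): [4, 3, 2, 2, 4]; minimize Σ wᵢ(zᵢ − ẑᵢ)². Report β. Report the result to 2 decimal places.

Entries of AᵀWA: Σwᵢ·x·x = 510.
Moment sums: Σwᵢ·x·z = 1474.
β = 1474/510 = 2.8902.

β = 2.89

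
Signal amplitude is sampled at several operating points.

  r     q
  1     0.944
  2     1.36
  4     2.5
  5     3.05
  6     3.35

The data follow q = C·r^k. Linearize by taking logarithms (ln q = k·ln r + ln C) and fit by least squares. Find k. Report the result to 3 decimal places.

Linearized form: ln q = k·ln r + ln C. From the 5 transformed points,
Sums: Σln r = 5.4806, Σ(ln r)² = 8.2030, Σln q = 3.4902, Σln r·ln q = 5.4443.
Normal system: [[8.2030, 5.4806]; [5.4806, 5]]·[k, ln C]ᵀ = [5.4443, 3.4902]ᵀ.
Solving (det = 10.9774): k = 0.73722, ln C = -0.11003.

k = 0.737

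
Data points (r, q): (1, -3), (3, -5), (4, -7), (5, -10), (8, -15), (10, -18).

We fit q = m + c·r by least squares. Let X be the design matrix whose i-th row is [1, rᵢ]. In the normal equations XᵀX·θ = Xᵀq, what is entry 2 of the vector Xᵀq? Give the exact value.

Entry 2 ↔ basis r, so (Xᵀq)_{2} = Σᵢ (r)·qᵢ = (1)·(-3) + (3)·(-5) + (4)·(-7) + (5)·(-10) + (8)·(-15) + (10)·(-18) = -396.

-396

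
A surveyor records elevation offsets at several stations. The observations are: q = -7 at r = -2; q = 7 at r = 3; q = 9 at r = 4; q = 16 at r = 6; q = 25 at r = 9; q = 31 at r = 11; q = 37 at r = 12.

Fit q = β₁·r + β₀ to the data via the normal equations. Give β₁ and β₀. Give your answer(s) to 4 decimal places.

β₁ = 3.0788, β₀ = -2.0554

Normal-equation sums: Σr·r = 411, Σr = 43, Σ1 = 7.
And Σr·q = 1177, Σq = 118.
det = 411·7 − 43² = 1028.
β₁ = (1177·7 − 43·118)/1028 = 3165/1028; β₀ = (411·118 − 43·1177)/1028 = -2113/1028.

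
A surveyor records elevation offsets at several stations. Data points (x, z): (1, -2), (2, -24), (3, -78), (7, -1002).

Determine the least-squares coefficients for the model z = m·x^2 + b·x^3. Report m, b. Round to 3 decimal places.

m = 0.099, b = -2.935

From the data, Σx^2·x^2 = 2499, Σx^2·x^3 = 17083, Σx^3·x^3 = 118443.
Right-hand side: Σx^2·z = -49898, Σx^3·z = -345986.
Normal equations: [[2499, 17083]; [17083, 118443]]·[m, b]ᵀ = [-49898, -345986]ᵀ.
Δ = 2499·118443 − 17083² = 4160168.
m = ((-49898)·118443 − 17083·(-345986))/4160168 = 51253/520021; b = (2499·(-345986) − 17083·(-49898))/4160168 = -1526435/520021.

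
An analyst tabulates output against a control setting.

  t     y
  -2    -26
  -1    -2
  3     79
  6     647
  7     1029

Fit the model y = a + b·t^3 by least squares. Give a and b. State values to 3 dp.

With design matrix X, XᵀX = [[5, 577]; [577, 165099]] and Xᵀy = [1727, 495042]ᵀ.
Determinant 5·165099 − 577² = 492566.
a = (1727·165099 − 577·495042)/492566 = -513261/492566; b = (5·495042 − 577·1727)/492566 = 1478731/492566.

a = -1.042, b = 3.002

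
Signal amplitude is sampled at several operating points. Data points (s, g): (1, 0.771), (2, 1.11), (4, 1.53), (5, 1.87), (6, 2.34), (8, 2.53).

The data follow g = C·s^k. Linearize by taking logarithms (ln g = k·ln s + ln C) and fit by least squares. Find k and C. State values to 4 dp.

k = 0.5843, C = 0.7478

Linearized form: ln g = k·ln s + ln C. From the 6 transformed points,
Σln s = 7.5601, Σ(ln s)² = 12.5270, Σln g = 2.6739, Σln s·ln g = 5.1227.
Equations: 12.5270·k + 7.5601·ln C = 5.1227;  7.5601·k + 6·ln C = 2.6739.
Δ = 12.5270·6 − (7.5601)² = 18.0074; k = (5.1227·6 − 7.5601·2.6739)/18.0074 = 0.58430, ln C = (12.5270·2.6739 − 7.5601·5.1227)/18.0074 = -0.29058, so C = exp(-0.29058) = 0.74783.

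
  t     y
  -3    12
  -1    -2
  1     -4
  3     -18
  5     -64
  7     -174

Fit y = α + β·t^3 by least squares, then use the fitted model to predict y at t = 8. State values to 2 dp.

ŷ = -258.13

Normal-equation sums: Σ1 = 6, Σt^3 = 468, Σt^3·t^3 = 134734.
Moment sums: Σy = -250, Σt^3·y = -68494.
MᵀM·[α, β]ᵀ = Mᵀy becomes [[6, 468]; [468, 134734]]·[α, β]ᵀ = [-250, -68494]ᵀ.
det = 6·134734 − 468² = 589380.
α = ((-250)·134734 − 468·(-68494))/589380 = -37007/13395; β = (6·(-68494) − 468·(-250))/589380 = -2227/4465.
At t = 8: ŷ = (-37007/13395)·(1) + (-2227/4465)·(512) = -3457679/13395.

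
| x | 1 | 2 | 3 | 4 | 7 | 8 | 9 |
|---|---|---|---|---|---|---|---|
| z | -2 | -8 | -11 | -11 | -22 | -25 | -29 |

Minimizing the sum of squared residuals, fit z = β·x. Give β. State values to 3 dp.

β = -3.170

Setting ∂/∂β … = 0 gives: 224·β = -710.
(Σx·x = 224, Σx·z = -710.)
Hence β = -710 / 224 ≈ -3.16964.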